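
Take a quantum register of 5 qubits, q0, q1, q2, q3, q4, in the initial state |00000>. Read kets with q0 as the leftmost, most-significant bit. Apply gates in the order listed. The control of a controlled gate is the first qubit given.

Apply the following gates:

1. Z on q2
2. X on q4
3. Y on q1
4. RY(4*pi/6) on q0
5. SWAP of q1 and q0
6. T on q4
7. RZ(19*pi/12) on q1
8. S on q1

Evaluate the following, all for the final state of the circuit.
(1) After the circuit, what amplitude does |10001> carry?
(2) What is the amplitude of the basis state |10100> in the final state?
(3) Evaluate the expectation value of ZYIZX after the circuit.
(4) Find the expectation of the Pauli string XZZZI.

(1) The final state's coefficient on |10001> equals -exp(23*I*pi/24)/2.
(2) The amplitude on |10100> is 0.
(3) The observable ZYIZX averages to 0.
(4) In the final state, XZZZI has expectation 0.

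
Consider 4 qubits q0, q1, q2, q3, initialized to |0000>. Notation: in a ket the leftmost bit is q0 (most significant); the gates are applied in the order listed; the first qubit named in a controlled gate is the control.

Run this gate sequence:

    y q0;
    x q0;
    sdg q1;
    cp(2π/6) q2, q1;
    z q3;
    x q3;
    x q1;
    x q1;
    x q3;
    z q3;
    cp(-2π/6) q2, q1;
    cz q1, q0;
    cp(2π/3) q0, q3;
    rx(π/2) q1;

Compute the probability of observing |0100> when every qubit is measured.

A full measurement returns |0100> with probability 1/2.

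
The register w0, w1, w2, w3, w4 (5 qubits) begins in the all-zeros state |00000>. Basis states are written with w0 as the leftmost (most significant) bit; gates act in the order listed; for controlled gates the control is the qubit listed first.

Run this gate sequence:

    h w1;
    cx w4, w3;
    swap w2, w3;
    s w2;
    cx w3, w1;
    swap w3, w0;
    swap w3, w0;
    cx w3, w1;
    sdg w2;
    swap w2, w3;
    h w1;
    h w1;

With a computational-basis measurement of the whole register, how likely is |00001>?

The probability of measuring |00001> is 0.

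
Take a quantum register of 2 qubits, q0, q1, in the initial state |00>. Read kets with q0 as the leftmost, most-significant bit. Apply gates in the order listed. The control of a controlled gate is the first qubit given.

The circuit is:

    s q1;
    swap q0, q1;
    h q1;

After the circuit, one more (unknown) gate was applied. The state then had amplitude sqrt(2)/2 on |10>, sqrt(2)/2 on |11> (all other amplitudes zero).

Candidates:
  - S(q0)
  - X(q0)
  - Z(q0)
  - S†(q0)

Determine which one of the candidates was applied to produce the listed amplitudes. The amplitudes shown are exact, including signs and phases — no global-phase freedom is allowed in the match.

It was X(q0) that produced the state shown.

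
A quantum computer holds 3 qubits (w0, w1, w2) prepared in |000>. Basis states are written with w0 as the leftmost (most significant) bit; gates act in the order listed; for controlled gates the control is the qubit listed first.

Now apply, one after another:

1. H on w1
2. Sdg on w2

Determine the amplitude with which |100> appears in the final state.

The amplitude on |100> is 0.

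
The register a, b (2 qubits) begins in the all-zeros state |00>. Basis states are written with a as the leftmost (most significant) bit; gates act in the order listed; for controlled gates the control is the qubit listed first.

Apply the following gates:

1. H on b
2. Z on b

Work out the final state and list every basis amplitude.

The resulting statevector has amplitude sqrt(2)/2 on |00>, -sqrt(2)/2 on |01>, 0 on |10>, 0 on |11>.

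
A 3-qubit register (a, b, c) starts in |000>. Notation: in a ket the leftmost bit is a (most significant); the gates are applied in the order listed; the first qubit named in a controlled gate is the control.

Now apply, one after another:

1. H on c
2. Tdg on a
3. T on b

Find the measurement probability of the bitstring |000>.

Outcome |000> occurs with probability 1/2.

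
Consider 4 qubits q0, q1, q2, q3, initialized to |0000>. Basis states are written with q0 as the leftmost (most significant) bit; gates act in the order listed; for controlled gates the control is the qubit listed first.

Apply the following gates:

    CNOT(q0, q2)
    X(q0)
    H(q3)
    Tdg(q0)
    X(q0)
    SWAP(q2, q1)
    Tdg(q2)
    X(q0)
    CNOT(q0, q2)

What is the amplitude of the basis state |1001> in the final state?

|1001> carries amplitude 0 in the final state.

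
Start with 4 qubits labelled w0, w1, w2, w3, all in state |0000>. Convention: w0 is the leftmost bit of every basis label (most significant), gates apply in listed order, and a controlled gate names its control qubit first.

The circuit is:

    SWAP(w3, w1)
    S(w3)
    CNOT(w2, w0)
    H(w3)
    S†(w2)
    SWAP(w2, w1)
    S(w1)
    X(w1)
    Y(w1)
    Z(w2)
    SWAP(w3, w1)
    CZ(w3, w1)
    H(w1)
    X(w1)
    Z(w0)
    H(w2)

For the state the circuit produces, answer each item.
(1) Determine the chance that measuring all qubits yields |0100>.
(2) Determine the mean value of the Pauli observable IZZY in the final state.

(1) Outcome |0100> occurs with probability 1/2.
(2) The observable IZZY averages to 0.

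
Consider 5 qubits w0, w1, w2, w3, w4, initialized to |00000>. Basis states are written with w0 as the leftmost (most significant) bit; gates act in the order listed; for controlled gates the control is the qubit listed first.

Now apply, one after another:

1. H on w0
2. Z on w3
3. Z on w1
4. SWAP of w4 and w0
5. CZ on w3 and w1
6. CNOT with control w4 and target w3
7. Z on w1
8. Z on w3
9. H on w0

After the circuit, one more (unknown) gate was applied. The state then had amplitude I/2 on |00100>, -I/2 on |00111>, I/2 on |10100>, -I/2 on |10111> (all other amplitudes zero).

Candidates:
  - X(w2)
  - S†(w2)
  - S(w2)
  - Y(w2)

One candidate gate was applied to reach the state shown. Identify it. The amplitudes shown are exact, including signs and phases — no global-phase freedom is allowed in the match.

The unique candidate consistent with the amplitudes is Y(w2).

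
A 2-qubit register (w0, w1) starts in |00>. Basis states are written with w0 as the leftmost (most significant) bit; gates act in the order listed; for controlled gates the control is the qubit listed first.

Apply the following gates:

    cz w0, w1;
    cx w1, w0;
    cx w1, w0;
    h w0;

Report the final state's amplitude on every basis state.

The final amplitudes are sqrt(2)/2 on |00>, 0 on |01>, sqrt(2)/2 on |10>, 0 on |11>. Key observation: the block from step 2 through step 3 cancels to the identity and can be dropped.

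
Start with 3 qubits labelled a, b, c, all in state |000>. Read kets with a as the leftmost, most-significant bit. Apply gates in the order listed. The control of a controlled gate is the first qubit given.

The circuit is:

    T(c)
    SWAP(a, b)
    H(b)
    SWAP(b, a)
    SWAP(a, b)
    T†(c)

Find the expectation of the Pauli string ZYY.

The expectation value of ZYY is 0.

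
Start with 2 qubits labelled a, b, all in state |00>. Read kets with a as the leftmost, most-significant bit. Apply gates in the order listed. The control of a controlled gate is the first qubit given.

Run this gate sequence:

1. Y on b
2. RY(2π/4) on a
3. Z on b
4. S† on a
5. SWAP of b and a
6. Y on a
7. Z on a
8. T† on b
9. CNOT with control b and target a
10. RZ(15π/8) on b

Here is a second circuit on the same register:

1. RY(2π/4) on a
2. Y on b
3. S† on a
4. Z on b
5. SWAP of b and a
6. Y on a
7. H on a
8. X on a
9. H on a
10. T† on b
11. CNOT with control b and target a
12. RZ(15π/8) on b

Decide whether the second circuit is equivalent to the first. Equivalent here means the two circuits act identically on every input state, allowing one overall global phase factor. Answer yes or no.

Yes — the two circuits implement the same unitary up to a global phase.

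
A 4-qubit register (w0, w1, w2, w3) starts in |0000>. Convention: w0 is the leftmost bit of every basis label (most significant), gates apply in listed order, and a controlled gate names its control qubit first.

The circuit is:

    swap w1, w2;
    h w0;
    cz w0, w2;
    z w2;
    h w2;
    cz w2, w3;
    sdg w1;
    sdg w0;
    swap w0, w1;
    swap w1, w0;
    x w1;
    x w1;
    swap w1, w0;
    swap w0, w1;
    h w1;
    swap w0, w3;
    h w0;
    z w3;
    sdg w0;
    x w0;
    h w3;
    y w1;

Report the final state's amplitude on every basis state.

After the circuit, the state carries amplitude sqrt(2)*(-1 - I)/8 on |0000>, sqrt(2)*(-1 + I)/8 on |0001>, sqrt(2)*(-1 - I)/8 on |0010>, sqrt(2)*(-1 + I)/8 on |0011>, sqrt(2)*(1 + I)/8 on |0100>, sqrt(2)*(1 - I)/8 on |0101>, sqrt(2)*(1 + I)/8 on |0110>, sqrt(2)*(1 - I)/8 on |0111>, sqrt(2)*(1 - I)/8 on |1000>, sqrt(2)*(-1 - I)/8 on |1001>, sqrt(2)*(1 - I)/8 on |1010>, sqrt(2)*(-1 - I)/8 on |1011>, sqrt(2)*(-1 + I)/8 on |1100>, sqrt(2)*(1 + I)/8 on |1101>, sqrt(2)*(-1 + I)/8 on |1110>, sqrt(2)*(1 + I)/8 on |1111>. Key observation: the block from step 9 through step 14 cancels to the identity and can be dropped.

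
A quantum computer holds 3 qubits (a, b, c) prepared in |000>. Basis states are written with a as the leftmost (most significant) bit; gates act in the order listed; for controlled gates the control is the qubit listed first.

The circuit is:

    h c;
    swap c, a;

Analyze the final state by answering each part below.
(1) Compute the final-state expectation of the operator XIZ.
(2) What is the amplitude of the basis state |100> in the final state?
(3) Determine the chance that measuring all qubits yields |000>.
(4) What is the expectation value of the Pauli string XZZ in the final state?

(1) The observable XIZ averages to 1.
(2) The amplitude on |100> is sqrt(2)/2.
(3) A full measurement returns |000> with probability 1/2.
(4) The observable XZZ averages to 1.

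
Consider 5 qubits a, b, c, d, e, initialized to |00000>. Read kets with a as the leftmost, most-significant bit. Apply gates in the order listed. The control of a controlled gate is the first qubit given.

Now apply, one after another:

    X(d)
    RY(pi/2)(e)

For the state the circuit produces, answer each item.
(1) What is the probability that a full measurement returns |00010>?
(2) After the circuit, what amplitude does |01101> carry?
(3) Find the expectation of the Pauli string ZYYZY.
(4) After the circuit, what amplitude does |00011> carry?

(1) A full measurement returns |00010> with probability 1/2.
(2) |01101> carries amplitude 0 in the final state.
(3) In the final state, ZYYZY has expectation 0.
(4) |00011> carries amplitude sqrt(2)/2 in the final state.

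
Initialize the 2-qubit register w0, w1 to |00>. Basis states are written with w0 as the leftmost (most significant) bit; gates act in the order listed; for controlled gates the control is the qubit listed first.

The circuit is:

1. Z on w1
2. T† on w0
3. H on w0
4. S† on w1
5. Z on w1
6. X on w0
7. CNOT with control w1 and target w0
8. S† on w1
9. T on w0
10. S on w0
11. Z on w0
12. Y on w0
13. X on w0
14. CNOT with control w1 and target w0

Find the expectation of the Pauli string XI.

The observable XI averages to -sqrt(2)/2.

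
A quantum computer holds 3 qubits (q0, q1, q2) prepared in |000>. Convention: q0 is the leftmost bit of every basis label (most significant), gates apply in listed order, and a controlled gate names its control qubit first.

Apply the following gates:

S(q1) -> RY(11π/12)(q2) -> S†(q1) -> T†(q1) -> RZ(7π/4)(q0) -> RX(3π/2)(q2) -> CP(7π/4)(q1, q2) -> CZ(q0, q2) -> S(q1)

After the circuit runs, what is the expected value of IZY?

The observable IZY averages to -sqrt(6)/4 - sqrt(2)/4.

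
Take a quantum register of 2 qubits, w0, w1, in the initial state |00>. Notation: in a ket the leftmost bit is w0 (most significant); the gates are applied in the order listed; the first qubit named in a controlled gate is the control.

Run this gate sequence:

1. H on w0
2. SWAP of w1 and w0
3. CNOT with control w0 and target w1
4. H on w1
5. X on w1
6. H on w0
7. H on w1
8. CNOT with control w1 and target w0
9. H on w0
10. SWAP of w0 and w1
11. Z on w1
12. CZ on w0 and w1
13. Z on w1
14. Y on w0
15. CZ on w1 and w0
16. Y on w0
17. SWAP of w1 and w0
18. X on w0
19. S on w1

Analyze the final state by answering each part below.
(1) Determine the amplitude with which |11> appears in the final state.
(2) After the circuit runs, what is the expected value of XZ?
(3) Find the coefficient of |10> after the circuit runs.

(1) The amplitude on |11> is -sqrt(2)*I/2.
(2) The observable XZ averages to 0.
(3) |10> carries amplitude sqrt(2)/2 in the final state.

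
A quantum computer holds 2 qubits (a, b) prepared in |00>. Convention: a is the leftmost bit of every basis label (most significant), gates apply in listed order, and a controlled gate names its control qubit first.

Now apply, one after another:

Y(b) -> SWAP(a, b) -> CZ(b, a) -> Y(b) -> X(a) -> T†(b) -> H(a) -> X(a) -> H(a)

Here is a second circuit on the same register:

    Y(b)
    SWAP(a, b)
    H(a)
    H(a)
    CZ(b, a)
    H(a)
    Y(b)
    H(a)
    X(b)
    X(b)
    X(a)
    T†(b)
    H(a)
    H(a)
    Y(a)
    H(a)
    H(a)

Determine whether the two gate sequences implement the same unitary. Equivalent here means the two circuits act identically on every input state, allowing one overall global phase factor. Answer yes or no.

No — the two circuits implement different unitaries, even allowing a global phase.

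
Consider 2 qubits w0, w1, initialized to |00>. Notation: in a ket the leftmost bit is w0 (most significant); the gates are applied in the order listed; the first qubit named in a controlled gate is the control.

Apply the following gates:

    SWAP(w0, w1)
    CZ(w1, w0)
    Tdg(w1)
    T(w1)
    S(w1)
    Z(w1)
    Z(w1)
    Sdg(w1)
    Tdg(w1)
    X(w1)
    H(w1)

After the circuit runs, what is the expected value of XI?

The expectation value of XI is 0.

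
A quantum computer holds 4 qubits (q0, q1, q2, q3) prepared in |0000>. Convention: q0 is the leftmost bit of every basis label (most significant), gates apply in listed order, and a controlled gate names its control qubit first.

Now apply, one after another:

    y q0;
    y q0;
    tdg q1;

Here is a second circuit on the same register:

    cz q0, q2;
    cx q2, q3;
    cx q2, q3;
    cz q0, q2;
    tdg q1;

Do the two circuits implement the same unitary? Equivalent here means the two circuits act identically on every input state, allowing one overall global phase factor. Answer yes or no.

Yes, they are equivalent — the unitaries differ by at most a global phase.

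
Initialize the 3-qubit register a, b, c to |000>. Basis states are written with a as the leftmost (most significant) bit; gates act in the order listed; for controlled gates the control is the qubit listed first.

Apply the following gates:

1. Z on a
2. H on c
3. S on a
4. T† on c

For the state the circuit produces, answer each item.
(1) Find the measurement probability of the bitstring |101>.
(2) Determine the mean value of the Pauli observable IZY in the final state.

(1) The probability of measuring |101> is 0.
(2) The expectation value of IZY is -sqrt(2)/2.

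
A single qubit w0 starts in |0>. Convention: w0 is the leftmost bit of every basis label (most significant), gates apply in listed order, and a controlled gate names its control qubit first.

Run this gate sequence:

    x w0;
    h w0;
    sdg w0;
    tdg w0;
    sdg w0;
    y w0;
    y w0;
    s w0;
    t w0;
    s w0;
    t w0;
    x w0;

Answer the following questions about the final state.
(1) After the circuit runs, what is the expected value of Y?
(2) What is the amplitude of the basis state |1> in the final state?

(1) The expectation value of Y is sqrt(2)/2.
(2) The amplitude on |1> is sqrt(2)/2.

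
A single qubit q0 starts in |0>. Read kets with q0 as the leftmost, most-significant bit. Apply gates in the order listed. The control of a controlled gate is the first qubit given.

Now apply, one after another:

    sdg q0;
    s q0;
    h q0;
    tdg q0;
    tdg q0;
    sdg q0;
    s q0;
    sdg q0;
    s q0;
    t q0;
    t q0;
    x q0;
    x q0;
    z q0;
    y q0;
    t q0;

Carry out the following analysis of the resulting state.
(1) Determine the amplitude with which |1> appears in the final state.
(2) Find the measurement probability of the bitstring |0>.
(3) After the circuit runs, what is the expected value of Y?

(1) The final state's coefficient on |1> equals sqrt(2)*exp(3*I*pi/4)/2. Key observation: the block from step 4 through step 11 cancels to the identity and can be dropped.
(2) The probability of measuring |0> is 1/2.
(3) The observable Y averages to sqrt(2)/2.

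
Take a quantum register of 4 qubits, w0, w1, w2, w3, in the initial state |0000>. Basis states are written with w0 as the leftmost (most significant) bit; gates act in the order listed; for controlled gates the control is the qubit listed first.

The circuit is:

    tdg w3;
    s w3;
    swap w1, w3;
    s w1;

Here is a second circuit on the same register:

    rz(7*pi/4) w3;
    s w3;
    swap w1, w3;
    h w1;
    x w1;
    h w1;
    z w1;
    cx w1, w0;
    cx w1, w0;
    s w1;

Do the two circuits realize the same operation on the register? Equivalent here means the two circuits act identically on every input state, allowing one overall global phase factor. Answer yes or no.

Yes — the two circuits implement the same unitary up to a global phase.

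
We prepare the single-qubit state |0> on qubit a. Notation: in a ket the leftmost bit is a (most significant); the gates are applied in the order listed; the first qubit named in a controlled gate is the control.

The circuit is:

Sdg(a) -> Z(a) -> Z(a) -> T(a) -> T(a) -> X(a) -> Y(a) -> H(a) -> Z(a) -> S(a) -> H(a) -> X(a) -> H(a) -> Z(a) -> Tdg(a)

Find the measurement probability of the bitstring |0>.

Outcome |0> occurs with probability 1/2. Key observation: steps 11-14 multiply out to the identity, so the circuit reduces to the remaining gates.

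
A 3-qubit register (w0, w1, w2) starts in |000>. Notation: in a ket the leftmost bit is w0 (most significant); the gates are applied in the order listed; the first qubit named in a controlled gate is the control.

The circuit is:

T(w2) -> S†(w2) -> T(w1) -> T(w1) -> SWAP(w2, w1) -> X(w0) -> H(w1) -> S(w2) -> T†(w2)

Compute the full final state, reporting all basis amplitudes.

The final amplitudes are sqrt(2)/2 on |100>, sqrt(2)/2 on |110>, and 0 on every other basis state.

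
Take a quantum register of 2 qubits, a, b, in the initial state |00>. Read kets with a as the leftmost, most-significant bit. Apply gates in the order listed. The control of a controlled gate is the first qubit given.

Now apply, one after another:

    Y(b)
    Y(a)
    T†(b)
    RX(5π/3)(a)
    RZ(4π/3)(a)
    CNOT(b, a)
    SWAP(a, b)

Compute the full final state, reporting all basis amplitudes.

The final amplitudes are 0 on |00>, 0 on |01>, sqrt(3)*exp(5*I*pi/12)/2 on |10>, -exp(7*I*pi/12)/2 on |11>.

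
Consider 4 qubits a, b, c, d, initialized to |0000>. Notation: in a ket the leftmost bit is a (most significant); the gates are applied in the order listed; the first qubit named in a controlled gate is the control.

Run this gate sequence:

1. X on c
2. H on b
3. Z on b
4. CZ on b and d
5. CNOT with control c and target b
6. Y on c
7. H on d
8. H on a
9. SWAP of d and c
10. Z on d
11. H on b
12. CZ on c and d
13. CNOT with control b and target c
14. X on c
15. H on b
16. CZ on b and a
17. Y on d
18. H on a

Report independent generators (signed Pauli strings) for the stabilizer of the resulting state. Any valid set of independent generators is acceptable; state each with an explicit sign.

The final state is stabilized by the group generated by -XXII, +IIXI, +ZZII, -IIIZ; other independent generating sets are equally valid.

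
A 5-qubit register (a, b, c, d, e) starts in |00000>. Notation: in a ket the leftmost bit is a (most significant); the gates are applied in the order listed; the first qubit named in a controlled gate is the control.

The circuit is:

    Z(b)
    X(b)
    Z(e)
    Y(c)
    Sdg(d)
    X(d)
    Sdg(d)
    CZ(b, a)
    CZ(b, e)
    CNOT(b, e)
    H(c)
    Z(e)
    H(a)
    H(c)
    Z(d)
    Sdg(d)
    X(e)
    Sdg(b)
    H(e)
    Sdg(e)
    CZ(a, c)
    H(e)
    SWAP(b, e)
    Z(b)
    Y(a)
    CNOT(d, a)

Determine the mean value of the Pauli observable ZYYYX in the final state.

In the final state, ZYYYX has expectation 0.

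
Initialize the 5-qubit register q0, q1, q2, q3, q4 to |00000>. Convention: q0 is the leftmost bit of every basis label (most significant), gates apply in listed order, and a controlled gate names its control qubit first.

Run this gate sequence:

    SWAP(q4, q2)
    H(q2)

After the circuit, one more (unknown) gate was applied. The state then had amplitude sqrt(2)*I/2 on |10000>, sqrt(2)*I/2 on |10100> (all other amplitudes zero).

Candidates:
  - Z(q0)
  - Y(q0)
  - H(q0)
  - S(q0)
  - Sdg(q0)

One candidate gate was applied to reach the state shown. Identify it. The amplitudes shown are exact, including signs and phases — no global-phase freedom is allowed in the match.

The applied gate was Y(q0).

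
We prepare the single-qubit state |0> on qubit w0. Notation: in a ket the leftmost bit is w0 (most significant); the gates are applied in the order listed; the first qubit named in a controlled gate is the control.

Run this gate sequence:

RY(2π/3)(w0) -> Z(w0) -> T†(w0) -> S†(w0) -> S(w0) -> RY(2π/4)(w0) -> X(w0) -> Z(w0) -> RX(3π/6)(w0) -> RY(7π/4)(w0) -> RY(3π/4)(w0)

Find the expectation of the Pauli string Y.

In the final state, Y has expectation sqrt(6)/4.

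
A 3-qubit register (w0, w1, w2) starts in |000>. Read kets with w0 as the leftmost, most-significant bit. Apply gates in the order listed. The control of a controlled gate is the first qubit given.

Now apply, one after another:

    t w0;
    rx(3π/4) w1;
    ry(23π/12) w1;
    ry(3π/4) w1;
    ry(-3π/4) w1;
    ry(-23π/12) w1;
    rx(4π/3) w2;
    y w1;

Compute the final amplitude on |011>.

|011> carries amplitude sqrt(6 - 3*sqrt(2))/4 in the final state.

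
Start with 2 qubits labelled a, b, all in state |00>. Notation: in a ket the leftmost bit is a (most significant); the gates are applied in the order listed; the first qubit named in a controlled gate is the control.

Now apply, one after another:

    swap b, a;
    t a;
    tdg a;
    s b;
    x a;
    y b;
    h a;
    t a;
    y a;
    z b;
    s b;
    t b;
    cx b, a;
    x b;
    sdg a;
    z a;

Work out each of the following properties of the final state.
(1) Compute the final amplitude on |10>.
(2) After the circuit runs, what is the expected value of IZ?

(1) The amplitude on |10> is -sqrt(2)*I/2.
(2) In the final state, IZ has expectation 1.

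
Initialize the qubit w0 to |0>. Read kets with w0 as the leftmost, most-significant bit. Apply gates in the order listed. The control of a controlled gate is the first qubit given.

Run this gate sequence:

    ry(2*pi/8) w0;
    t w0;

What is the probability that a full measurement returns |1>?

The probability of measuring |1> is 1/2 - sqrt(2)/4.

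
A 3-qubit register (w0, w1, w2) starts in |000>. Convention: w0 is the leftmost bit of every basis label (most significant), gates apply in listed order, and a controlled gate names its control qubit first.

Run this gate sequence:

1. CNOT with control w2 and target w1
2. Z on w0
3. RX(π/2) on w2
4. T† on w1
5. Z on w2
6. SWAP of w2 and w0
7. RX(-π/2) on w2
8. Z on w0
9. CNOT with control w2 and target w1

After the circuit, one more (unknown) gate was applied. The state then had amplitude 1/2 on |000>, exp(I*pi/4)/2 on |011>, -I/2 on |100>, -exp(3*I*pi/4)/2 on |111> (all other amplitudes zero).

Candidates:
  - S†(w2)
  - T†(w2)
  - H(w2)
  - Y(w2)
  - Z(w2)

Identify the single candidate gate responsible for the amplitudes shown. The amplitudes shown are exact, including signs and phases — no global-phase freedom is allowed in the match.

The unique candidate consistent with the amplitudes is T†(w2).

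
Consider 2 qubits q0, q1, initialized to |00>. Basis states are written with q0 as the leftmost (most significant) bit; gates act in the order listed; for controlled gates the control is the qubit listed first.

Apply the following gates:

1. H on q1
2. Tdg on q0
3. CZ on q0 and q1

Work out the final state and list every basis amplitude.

The resulting statevector has amplitude sqrt(2)/2 on |00>, sqrt(2)/2 on |01>, 0 on |10>, 0 on |11>.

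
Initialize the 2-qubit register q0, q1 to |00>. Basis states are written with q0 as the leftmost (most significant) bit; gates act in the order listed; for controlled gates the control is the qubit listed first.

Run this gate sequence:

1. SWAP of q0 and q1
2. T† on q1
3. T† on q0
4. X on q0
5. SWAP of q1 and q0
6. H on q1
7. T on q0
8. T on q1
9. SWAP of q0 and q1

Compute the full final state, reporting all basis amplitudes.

The final amplitudes are sqrt(2)/2 on |00>, 0 on |01>, -sqrt(2)*exp(I*pi/4)/2 on |10>, 0 on |11>.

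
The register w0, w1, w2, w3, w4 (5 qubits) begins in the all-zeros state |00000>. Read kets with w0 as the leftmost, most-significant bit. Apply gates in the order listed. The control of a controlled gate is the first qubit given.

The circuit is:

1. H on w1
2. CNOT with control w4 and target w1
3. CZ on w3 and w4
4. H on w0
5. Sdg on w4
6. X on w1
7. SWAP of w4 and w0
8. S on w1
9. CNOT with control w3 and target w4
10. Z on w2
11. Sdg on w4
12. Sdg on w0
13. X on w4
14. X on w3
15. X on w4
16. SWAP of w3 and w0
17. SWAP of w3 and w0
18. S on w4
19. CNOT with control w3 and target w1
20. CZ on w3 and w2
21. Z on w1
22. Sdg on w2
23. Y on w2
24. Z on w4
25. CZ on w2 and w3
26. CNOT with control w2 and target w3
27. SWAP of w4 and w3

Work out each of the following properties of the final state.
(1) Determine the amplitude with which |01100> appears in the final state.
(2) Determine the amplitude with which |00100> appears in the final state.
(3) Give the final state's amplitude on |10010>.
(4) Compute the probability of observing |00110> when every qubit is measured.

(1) |01100> carries amplitude I/2 in the final state. Key observation: gates 16-17 undo each other exactly, leaving only the rest of the circuit to track.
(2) The final state's coefficient on |00100> equals 1/2.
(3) The final state's coefficient on |10010> equals 0.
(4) The probability of measuring |00110> is 1/4.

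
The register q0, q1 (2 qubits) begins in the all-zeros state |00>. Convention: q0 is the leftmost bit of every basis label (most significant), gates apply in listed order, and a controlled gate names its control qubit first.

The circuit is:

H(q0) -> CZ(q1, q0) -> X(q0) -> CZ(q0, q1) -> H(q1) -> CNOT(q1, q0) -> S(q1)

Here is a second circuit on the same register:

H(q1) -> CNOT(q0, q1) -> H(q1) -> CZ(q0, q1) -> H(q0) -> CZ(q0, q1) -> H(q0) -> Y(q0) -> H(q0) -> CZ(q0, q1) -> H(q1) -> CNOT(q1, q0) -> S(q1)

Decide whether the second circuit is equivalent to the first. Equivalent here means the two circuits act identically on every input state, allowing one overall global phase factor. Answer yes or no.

No — the two circuits implement different unitaries, even allowing a global phase.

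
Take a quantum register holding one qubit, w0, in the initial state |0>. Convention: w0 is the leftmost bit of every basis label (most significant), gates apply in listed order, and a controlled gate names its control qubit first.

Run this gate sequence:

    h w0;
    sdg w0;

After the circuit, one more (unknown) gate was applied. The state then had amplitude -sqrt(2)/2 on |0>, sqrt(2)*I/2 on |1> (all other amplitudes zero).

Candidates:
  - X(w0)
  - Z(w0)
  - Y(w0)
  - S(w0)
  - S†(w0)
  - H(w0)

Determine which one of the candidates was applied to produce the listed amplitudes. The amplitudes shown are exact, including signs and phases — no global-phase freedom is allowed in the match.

It was Y(w0) that produced the state shown.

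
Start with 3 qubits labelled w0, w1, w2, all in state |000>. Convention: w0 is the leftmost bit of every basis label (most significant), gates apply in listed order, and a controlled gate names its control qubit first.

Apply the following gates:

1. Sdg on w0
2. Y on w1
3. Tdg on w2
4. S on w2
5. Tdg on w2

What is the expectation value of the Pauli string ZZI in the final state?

The expectation value of ZZI is -1.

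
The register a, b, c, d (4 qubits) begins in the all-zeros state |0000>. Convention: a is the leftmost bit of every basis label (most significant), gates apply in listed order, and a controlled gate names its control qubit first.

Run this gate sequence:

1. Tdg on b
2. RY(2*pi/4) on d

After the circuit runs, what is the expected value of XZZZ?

The expectation value of XZZZ is 0.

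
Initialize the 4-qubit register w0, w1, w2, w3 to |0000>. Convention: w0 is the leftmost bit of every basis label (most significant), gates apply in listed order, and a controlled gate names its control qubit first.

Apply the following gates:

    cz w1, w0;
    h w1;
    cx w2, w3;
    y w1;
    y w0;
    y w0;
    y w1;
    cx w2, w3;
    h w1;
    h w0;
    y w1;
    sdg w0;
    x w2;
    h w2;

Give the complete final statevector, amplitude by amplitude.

After the circuit, the state carries amplitude I/2 on |0100>, -I/2 on |0110>, 1/2 on |1100>, -1/2 on |1110>, and 0 on every other basis state.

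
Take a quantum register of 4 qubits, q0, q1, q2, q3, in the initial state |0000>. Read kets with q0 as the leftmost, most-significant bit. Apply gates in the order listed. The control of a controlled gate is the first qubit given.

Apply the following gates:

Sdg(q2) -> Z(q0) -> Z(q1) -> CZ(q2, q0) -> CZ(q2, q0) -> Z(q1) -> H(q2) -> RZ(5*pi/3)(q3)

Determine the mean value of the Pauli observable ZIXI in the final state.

The observable ZIXI averages to 1.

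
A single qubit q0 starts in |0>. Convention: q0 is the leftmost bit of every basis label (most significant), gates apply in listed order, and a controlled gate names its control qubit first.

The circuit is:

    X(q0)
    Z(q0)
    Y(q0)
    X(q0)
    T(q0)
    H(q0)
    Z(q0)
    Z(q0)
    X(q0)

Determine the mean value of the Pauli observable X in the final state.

The expectation value of X is -1.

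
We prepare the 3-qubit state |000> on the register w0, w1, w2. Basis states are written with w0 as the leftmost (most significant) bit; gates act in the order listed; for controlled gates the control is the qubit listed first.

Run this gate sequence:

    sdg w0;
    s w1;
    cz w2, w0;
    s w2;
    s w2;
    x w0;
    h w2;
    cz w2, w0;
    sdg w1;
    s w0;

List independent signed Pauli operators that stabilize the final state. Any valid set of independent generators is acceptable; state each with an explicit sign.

The final state is stabilized by the group generated by -IIX, -ZII, +IZI; other independent generating sets are equally valid.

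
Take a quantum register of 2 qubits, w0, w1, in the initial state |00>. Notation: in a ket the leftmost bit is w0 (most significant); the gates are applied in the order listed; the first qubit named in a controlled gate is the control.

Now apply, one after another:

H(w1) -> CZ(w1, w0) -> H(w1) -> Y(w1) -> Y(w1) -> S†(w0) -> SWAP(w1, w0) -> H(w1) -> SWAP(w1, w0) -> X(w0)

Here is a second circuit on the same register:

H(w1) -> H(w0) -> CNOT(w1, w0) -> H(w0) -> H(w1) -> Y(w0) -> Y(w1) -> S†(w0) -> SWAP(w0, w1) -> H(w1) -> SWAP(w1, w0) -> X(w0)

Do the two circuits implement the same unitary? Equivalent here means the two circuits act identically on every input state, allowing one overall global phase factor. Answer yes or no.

No, they are not equivalent — no single phase factor reconciles the two unitaries.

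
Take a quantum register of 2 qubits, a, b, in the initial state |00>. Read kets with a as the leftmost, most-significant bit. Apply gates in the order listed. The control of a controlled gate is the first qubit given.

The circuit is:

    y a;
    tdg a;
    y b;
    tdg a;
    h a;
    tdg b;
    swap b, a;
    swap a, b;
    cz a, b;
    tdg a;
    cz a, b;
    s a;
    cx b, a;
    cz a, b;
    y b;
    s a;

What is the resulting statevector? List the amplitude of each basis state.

The resulting statevector has amplitude -sqrt(2)/2 on |00>, 0 on |01>, -sqrt(2)*exp(I*pi/4)/2 on |10>, 0 on |11>.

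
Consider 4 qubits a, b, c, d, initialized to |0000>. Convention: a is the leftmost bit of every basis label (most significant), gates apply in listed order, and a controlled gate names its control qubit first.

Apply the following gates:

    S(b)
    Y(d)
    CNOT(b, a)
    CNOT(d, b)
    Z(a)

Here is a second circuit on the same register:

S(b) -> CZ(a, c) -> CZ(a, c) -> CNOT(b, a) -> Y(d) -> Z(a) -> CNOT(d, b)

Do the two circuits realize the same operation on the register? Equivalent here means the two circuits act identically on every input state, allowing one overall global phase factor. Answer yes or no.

Yes: on every input state the two circuits agree up to one overall phase factor.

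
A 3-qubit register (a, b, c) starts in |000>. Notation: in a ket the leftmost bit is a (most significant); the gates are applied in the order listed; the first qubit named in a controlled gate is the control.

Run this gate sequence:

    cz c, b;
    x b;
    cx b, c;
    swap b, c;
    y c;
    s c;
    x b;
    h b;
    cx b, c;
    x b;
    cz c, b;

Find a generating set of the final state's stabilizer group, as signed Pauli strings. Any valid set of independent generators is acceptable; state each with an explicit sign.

One valid set of independent stabilizer generators is +IXX, +ZII, -IZZ (any independent generating set of the same group is equally correct).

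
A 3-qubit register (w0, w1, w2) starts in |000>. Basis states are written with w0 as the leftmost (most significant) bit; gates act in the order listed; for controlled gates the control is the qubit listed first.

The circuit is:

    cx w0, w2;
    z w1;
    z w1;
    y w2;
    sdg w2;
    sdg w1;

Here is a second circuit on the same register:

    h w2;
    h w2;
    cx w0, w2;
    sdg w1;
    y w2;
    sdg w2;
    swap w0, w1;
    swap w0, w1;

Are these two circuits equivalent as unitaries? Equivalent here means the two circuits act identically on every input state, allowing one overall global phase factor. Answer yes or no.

Yes — the two circuits implement the same unitary up to a global phase.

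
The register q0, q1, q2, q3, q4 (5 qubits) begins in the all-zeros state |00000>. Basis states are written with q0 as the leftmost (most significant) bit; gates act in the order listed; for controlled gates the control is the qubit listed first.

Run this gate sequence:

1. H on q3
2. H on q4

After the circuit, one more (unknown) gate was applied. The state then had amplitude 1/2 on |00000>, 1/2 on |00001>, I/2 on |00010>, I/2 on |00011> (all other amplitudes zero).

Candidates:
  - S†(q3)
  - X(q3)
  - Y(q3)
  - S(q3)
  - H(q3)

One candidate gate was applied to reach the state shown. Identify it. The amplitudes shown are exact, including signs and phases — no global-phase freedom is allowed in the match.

The applied gate was S(q3).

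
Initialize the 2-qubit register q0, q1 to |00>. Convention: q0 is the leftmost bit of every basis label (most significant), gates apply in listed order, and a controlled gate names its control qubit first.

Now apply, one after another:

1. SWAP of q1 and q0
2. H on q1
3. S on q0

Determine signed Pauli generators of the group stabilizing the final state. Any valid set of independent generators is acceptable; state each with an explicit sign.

One valid set of independent stabilizer generators is +IX, +ZI (any independent generating set of the same group is equally correct).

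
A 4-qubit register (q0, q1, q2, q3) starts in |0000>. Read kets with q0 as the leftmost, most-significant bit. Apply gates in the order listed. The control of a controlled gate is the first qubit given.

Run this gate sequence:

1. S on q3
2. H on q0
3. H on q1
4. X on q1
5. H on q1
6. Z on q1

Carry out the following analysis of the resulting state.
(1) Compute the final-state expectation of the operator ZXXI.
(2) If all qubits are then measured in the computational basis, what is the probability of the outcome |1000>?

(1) In the final state, ZXXI has expectation 0.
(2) A full measurement returns |1000> with probability 1/2.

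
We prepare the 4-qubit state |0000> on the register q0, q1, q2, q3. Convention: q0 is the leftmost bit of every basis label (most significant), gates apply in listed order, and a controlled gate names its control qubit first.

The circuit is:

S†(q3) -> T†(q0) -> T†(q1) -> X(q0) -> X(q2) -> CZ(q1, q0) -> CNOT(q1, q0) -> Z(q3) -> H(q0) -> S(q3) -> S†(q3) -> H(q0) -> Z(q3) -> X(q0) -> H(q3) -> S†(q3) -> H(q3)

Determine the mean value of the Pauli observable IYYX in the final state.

In the final state, IYYX has expectation 0.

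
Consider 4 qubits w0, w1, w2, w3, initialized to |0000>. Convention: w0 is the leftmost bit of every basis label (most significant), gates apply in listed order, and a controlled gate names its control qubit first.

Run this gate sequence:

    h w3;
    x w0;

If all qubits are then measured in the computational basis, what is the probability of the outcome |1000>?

A full measurement returns |1000> with probability 1/2.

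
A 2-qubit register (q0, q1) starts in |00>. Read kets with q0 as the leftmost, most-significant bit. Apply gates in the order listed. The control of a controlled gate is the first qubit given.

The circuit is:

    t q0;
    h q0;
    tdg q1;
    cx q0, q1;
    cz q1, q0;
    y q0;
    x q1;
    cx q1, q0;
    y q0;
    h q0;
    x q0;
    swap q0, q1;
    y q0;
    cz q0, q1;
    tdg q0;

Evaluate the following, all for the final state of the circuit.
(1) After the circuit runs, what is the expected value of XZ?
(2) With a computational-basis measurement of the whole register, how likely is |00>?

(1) In the final state, XZ has expectation -sqrt(2)/2.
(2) The probability of measuring |00> is 1/4.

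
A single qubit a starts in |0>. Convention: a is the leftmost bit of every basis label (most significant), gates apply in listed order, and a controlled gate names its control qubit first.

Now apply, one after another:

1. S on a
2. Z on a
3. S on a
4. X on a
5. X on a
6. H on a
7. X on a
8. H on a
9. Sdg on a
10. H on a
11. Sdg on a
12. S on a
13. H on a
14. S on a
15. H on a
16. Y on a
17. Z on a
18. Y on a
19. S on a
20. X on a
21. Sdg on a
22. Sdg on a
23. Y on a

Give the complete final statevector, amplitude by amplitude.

After the circuit, the state carries amplitude -sqrt(2)*I/2 on |0>, -sqrt(2)/2 on |1>. Key observation: the block from step 4 through step 5 cancels to the identity and can be dropped.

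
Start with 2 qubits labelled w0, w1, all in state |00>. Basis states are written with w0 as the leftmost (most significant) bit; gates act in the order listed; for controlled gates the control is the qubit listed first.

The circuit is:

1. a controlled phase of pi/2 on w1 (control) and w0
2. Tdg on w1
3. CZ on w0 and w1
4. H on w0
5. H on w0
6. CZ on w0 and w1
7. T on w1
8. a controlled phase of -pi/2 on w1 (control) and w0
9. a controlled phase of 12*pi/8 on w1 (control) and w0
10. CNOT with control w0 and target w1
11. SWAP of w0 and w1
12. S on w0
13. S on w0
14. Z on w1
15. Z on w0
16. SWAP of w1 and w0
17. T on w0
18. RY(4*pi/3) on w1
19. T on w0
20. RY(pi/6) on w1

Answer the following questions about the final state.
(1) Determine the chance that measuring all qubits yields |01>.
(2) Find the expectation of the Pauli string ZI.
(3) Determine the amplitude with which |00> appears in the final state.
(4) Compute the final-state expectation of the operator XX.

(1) A full measurement returns |01> with probability 1/2. Key observation: the block from step 1 through step 8 cancels to the identity and can be dropped.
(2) The observable ZI averages to 1.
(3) The final state's coefficient on |00> equals -sqrt(2)/2.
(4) In the final state, XX has expectation 0.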